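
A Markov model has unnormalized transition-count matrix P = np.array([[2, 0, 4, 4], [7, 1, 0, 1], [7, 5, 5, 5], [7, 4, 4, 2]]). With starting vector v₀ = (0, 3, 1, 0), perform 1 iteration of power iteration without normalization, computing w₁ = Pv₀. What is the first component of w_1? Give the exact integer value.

w1 = Pv₀ = (4, 3, 20, 16)
The requested component of w1 is 4.

4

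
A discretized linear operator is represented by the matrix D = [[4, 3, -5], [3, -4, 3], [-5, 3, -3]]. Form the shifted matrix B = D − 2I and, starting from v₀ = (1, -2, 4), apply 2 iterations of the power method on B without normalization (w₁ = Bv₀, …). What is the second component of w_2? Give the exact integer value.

B = D − 2I has rows (2, 3, -5); (3, -6, 3); (-5, 3, -5)
w1 = Bv₀ = (2·1 + 3·(-2) + (-5)·4; 3·1 + (-6)·(-2) + 3·4; (-5)·1 + 3·(-2) + (-5)·4) = (-24, 27, -31)
w2 = Bw1 = (2·(-24) + 3·27 + (-5)·(-31); 3·(-24) + (-6)·27 + 3·(-31); (-5)·(-24) + 3·27 + (-5)·(-31)) = (188, -327, 356)
Requested component of w2: -327

-327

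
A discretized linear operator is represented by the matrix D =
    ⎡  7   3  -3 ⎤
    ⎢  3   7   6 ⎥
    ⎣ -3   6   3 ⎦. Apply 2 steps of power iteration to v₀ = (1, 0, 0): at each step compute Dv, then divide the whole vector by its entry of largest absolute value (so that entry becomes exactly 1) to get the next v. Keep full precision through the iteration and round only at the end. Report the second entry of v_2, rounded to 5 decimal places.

0.35821

Dv0 = (7.000000, 3.000000, -3.000000); divide by 7.000000 → v1 = (1.000000, 0.428571, -0.428571)
Dv1 = (9.571429, 3.428571, -1.714286); divide by 9.571429 → v2 = (1.000000, 0.358209, -0.179104)
Requested entry of v2: 24/67 = 0.35821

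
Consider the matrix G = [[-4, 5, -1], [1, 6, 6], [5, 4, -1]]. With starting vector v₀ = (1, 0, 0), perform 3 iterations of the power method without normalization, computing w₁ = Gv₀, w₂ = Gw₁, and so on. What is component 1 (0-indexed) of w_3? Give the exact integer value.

82

w1 = Gv₀ = ((-4)·1 + 5·0 + (-1)·0; 1·1 + 6·0 + 6·0; 5·1 + 4·0 + (-1)·0) = (-4, 1, 5)
w2 = Gw1 = ((-4)·(-4) + 5·1 + (-1)·5; 1·(-4) + 6·1 + 6·5; 5·(-4) + 4·1 + (-1)·5) = (16, 32, -21)
w3 = Gw2 = (117, 82, 229)
The requested component of w3 is 82.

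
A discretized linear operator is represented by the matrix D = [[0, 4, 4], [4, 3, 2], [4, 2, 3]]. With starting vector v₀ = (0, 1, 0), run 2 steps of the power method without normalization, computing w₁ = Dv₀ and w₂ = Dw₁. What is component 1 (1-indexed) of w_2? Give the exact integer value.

20

w1 = Dv₀ = (0·0 + 4·1 + 4·0; 4·0 + 3·1 + 2·0; 4·0 + 2·1 + 3·0) = (4, 3, 2)
w2 = Dw1 = (0·4 + 4·3 + 4·2; 4·4 + 3·3 + 2·2; 4·4 + 2·3 + 3·2) = (20, 29, 28)
The requested component of w2 is 20.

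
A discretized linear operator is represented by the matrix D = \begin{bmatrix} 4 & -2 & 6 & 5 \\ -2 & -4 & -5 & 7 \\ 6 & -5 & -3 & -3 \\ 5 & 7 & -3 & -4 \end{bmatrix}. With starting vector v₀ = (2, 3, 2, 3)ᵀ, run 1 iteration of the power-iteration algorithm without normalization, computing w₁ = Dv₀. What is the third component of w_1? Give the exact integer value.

w1 = Dv₀ = (4·2 + (-2)·3 + 6·2 + 5·3; (-2)·2 + (-4)·3 + (-5)·2 + 7·3; 6·2 + (-5)·3 + (-3)·2 + (-3)·3; 5·2 + 7·3 + (-3)·2 + (-4)·3) = (29, -5, -18, 13)
The requested component of w1 is -18.

-18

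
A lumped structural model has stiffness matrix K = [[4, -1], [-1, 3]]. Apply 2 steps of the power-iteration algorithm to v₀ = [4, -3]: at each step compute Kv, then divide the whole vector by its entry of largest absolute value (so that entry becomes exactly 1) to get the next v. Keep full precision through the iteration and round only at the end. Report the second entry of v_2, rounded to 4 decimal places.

-0.6517

Kv0 = (19.00000, -13.00000); divide by 19.00000 → v1 = (1.00000, -0.68421)
Kv1 = (4.68421, -3.05263); divide by 4.68421 → v2 = (1.00000, -0.65169)
Requested entry of v2: -58/89 = -0.6517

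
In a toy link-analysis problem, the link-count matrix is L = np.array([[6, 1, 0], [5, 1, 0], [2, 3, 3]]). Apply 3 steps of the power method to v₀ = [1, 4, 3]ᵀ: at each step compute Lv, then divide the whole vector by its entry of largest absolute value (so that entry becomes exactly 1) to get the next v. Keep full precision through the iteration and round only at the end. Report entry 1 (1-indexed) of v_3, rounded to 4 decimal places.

0.7134

Lv0 = (10.00000, 9.00000, 23.00000); divide by 23.00000 → v1 = (0.43478, 0.39130, 1.00000)
Lv1 = (3.00000, 2.56522, 5.04348); divide by 5.04348 → v2 = (0.59483, 0.50862, 1.00000)
Lv2 = (4.07759, 3.48276, 5.71552); divide by 5.71552 → v3 = (0.71342, 0.60935, 1.00000)
Requested entry of v3: 473/663 = 0.7134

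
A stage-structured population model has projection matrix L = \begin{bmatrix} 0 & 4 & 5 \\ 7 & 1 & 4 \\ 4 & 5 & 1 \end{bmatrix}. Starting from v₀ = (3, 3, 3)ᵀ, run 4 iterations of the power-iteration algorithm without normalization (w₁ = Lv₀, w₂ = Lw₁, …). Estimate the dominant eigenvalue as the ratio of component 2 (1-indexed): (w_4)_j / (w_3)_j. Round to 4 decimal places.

10.1608

w1 = Lv₀ = (0·3 + 4·3 + 5·3; 7·3 + 1·3 + 4·3; 4·3 + 5·3 + 1·3) = (27, 36, 30)
w2 = Lw1 = (0·27 + 4·36 + 5·30; 7·27 + 1·36 + 4·30; 4·27 + 5·36 + 1·30) = (294, 345, 318)
w3 = Lw2 = (2970, 3675, 3219)
w4 = Lw3 = (30795, 37341, 33474)
Ratio at component: 37341 / 3675 = 10.1608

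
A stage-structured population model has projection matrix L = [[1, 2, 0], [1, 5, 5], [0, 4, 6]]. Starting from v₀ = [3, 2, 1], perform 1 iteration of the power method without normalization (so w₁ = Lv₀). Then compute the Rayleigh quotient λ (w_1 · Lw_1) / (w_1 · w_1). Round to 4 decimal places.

w1 = Lv₀ = (1·3 + 2·2 + 0·1; 1·3 + 5·2 + 5·1; 0·3 + 4·2 + 6·1) = (7, 18, 14)
Lw1 = (43, 167, 156)
w1·Lw1 = 7·43 + 18·167 + 14·156 = 5491; w1·w1 = 7·7 + 18·18 + 14·14 = 569
λ ≈ 5491/569 = 9.6503

λ ≈ 9.6503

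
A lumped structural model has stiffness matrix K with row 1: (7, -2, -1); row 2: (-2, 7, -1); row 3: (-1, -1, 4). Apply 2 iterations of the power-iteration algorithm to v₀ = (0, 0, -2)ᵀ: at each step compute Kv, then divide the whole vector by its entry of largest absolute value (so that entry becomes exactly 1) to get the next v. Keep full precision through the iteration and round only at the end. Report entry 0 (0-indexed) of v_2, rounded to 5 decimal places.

-0.50000

Kv0 = (2.000000, 2.000000, -8.000000); divide by -8.000000 → v1 = (-0.250000, -0.250000, 1.000000)
Kv1 = (-2.250000, -2.250000, 4.500000); divide by 4.500000 → v2 = (-0.500000, -0.500000, 1.000000)
Requested entry of v2: 18/-36 = -0.50000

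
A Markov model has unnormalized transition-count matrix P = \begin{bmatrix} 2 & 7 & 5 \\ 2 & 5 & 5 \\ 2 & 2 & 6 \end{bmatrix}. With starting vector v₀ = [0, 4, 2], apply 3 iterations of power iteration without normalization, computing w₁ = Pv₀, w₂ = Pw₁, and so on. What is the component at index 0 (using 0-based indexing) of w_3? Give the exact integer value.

w1 = Pv₀ = (38, 30, 20)
w2 = Pw1 = (386, 326, 256)
w3 = Pw2 = (4334, 3682, 2960)
The requested component of w3 is 4334.

4334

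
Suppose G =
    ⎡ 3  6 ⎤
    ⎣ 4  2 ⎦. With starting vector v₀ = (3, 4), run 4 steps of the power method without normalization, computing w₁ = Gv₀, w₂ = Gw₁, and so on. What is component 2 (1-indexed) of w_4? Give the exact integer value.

9196

w1 = Gv₀ = (3·3 + 6·4; 4·3 + 2·4) = (33, 20)
w2 = Gw1 = (3·33 + 6·20; 4·33 + 2·20) = (219, 172)
w3 = Gw2 = (1689, 1220)
w4 = Gw3 = (12387, 9196)
The requested component of w4 is 9196.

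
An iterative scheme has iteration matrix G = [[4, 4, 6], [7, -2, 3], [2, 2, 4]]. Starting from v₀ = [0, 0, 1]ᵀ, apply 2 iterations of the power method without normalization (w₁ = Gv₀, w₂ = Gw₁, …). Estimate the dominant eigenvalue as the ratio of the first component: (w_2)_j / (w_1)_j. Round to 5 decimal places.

w1 = Gv₀ = (6, 3, 4)
w2 = Gw1 = (60, 48, 34)
Ratio at component: 60 / 6 = 10.00000

λ ≈ 10.00000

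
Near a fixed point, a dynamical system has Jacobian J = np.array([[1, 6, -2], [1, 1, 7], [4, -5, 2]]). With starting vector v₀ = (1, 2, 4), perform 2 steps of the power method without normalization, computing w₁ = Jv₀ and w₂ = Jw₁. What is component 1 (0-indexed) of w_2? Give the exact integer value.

w1 = Jv₀ = (1·1 + 6·2 + (-2)·4; 1·1 + 1·2 + 7·4; 4·1 + (-5)·2 + 2·4) = (5, 31, 2)
w2 = Jw1 = (1·5 + 6·31 + (-2)·2; 1·5 + 1·31 + 7·2; 4·5 + (-5)·31 + 2·2) = (187, 50, -131)
The requested component of w2 is 50.

50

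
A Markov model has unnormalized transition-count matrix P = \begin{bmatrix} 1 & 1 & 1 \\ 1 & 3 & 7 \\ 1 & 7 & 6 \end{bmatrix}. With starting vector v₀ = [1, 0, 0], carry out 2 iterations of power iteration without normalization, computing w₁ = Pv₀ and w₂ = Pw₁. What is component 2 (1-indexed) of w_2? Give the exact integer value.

w1 = Pv₀ = (1, 1, 1)
w2 = Pw1 = (3, 11, 14)
The requested component of w2 is 11.

11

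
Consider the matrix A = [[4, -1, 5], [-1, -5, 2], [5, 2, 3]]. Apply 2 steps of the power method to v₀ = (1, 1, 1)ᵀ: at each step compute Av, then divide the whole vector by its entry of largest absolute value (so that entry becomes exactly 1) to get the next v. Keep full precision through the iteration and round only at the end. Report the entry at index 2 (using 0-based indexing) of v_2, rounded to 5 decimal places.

Av0 = (8.000000, -4.000000, 10.000000); divide by 10.000000 → v1 = (0.800000, -0.400000, 1.000000)
Av1 = (8.600000, 3.200000, 6.200000); divide by 8.600000 → v2 = (1.000000, 0.372093, 0.720930)
Requested entry of v2: 62/86 = 0.72093

0.72093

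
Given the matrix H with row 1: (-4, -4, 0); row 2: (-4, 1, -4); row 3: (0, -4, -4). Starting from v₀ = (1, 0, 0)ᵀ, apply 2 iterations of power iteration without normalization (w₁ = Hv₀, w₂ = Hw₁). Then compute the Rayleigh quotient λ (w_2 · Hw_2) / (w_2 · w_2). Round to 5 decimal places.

w1 = Hv₀ = ((-4)·1 + (-4)·0 + 0·0; (-4)·1 + 1·0 + (-4)·0; 0·1 + (-4)·0 + (-4)·0) = (-4, -4, 0)
w2 = Hw1 = ((-4)·(-4) + (-4)·(-4) + 0·0; (-4)·(-4) + 1·(-4) + (-4)·0; 0·(-4) + (-4)·(-4) + (-4)·0) = (32, 12, 16)
Hw2 = (-176, -180, -112)
w2·Hw2 = 32·(-176) + 12·(-180) + 16·(-112) = -9584; w2·w2 = 32·32 + 12·12 + 16·16 = 1424
λ ≈ -9584/1424 = -6.73034

λ ≈ -6.73034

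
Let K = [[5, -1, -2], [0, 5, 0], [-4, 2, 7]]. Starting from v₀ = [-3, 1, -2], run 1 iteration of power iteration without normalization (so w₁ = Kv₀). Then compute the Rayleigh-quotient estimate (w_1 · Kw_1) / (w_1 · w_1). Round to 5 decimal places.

w1 = Kv₀ = (-12, 5, 0)
Kw1 = (-65, 25, 58)
w1·Kw1 = (-12)·(-65) + 5·25 + 0·58 = 905; w1·w1 = (-12)·(-12) + 5·5 + 0·0 = 169
λ ≈ 905/169 = 5.35503

λ ≈ 5.35503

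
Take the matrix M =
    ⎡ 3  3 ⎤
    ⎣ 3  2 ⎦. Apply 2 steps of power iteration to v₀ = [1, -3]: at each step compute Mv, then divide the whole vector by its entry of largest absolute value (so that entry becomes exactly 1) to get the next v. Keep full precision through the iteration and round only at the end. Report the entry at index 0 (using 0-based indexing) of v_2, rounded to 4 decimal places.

1.0000

Mv0 = (-6.00000, -3.00000); divide by -6.00000 → v1 = (1.00000, 0.50000)
Mv1 = (4.50000, 4.00000); divide by 4.50000 → v2 = (1.00000, 0.88889)
Requested entry of v2: -27/-27 = 1.0000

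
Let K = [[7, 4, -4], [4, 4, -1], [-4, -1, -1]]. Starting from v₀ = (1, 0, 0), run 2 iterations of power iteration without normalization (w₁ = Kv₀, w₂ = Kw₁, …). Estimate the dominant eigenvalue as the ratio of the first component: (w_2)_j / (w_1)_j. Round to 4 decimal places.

11.5714

w1 = Kv₀ = (7·1 + 4·0 + (-4)·0; 4·1 + 4·0 + (-1)·0; (-4)·1 + (-1)·0 + (-1)·0) = (7, 4, -4)
w2 = Kw1 = (7·7 + 4·4 + (-4)·(-4); 4·7 + 4·4 + (-1)·(-4); (-4)·7 + (-1)·4 + (-1)·(-4)) = (81, 48, -28)
Ratio at component: 81 / 7 = 11.5714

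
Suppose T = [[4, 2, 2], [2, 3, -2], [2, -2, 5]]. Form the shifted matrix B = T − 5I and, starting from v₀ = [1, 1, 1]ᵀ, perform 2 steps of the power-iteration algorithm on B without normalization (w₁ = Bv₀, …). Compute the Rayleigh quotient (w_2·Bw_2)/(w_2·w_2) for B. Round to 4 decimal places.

μ ≈ -4.8554

B = T − 5I has rows (-1, 2, 2); (2, -2, -2); (2, -2, 0)
w1 = Bv₀ = (3, -2, 0)
w2 = Bw1 = (-7, 10, 10)
Bw2 = (47, -54, -34)
w2·Bw2 = -1209; w2·w2 = 249; μ ≈ -1209/249 = -4.8554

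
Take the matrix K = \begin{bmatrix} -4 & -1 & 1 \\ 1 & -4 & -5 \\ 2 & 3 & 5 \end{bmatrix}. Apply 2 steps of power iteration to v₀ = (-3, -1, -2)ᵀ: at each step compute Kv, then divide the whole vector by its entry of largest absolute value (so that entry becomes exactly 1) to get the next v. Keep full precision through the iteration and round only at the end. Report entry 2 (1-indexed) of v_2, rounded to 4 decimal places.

Kv0 = (11.00000, 11.00000, -19.00000); divide by -19.00000 → v1 = (-0.57895, -0.57895, 1.00000)
Kv1 = (3.89474, -3.26316, 2.10526); divide by 3.89474 → v2 = (1.00000, -0.83784, 0.54054)
Requested entry of v2: 62/-74 = -0.8378

-0.8378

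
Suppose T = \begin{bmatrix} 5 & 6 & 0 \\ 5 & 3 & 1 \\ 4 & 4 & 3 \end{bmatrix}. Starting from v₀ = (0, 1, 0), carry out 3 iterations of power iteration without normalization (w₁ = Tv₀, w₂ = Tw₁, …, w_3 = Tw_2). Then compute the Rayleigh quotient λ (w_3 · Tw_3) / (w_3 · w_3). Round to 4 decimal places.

w1 = Tv₀ = (6, 3, 4)
w2 = Tw1 = (48, 43, 48)
w3 = Tw2 = (498, 417, 508)
Tw3 = (4992, 4249, 5184)
w3·Tw3 = 498·4992 + 417·4249 + 508·5184 = 6891321; w3·w3 = 498·498 + 417·417 + 508·508 = 679957
λ ≈ 6891321/679957 = 10.1349

λ ≈ 10.1349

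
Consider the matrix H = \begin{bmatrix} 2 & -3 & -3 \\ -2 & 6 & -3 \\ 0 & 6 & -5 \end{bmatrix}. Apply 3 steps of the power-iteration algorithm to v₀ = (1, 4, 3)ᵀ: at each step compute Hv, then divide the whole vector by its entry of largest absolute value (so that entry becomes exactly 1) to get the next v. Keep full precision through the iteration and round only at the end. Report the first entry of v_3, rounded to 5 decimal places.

Hv0 = (-19.000000, 13.000000, 9.000000); divide by -19.000000 → v1 = (1.000000, -0.684211, -0.473684)
Hv1 = (5.473684, -4.684211, -1.736842); divide by 5.473684 → v2 = (1.000000, -0.855769, -0.317308)
Hv2 = (5.519231, -6.182692, -3.548077); divide by -6.182692 → v3 = (-0.892691, 1.000000, 0.573872)
Requested entry of v3: -574/643 = -0.89269

-0.89269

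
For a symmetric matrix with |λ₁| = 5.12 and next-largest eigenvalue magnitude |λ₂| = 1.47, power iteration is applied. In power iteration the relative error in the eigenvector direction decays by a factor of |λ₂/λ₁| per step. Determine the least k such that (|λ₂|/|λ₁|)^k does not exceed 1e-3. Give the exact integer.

|λ₂/λ₁| = 1.47/5.12 = 0.28711
Need k ≥ ln(1e-3) / ln(0.28711) = -6.9078 / -1.2479 ≈ 5.536
Smallest integer k satisfying the bound: 6

6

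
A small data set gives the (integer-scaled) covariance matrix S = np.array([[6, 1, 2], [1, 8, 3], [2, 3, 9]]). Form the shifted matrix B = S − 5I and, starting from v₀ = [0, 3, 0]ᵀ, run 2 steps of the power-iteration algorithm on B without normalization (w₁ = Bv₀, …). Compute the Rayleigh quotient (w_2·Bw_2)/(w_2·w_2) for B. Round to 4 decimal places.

B = S − 5I has rows (1, 1, 2); (1, 3, 3); (2, 3, 4)
w1 = Bv₀ = (1·0 + 1·3 + 2·0; 1·0 + 3·3 + 3·0; 2·0 + 3·3 + 4·0) = (3, 9, 9)
w2 = Bw1 = (1·3 + 1·9 + 2·9; 1·3 + 3·9 + 3·9; 2·3 + 3·9 + 4·9) = (30, 57, 69)
Bw2 = (225, 408, 507)
w2·Bw2 = 64989; w2·w2 = 8910; μ ≈ 64989/8910 = 7.2939

μ ≈ 7.2939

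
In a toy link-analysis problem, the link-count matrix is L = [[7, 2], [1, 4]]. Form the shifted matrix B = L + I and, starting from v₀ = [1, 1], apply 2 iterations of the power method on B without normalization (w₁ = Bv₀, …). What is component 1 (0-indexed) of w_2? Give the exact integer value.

B = L + I has rows (8, 2); (1, 5)
w1 = Bv₀ = (10, 6)
w2 = Bw1 = (92, 40)
Requested component of w2: 40

40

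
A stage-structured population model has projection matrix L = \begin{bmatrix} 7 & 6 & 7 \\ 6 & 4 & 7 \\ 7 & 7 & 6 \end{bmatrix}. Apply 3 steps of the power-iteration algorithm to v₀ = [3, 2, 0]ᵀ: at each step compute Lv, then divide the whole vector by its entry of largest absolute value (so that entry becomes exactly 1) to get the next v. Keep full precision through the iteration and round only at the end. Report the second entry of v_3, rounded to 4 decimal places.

0.8570

Lv0 = (33.00000, 26.00000, 35.00000); divide by 35.00000 → v1 = (0.94286, 0.74286, 1.00000)
Lv1 = (18.05714, 15.62857, 17.80000); divide by 18.05714 → v2 = (1.00000, 0.86551, 0.98576)
Lv2 = (19.09335, 16.36234, 18.97310); divide by 19.09335 → v3 = (1.00000, 0.85697, 0.99370)
Requested entry of v3: 10341/12067 = 0.8570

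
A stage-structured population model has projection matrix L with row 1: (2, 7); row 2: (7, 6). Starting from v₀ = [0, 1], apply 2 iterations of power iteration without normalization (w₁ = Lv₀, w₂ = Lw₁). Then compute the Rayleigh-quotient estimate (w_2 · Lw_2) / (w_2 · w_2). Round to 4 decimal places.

11.2211

w1 = Lv₀ = (2·0 + 7·1; 7·0 + 6·1) = (7, 6)
w2 = Lw1 = (2·7 + 7·6; 7·7 + 6·6) = (56, 85)
Lw2 = (707, 902)
w2·Lw2 = 56·707 + 85·902 = 116262; w2·w2 = 56·56 + 85·85 = 10361
λ ≈ 116262/10361 = 11.2211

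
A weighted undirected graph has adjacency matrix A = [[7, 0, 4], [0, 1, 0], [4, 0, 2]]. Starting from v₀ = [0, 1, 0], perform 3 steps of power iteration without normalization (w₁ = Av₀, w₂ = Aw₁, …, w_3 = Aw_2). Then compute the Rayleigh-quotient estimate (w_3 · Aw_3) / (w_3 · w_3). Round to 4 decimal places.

λ ≈ 1.0000

w1 = Av₀ = (7·0 + 0·1 + 4·0; 0·0 + 1·1 + 0·0; 4·0 + 0·1 + 2·0) = (0, 1, 0)
w2 = Aw1 = (7·0 + 0·1 + 4·0; 0·0 + 1·1 + 0·0; 4·0 + 0·1 + 2·0) = (0, 1, 0)
w3 = Aw2 = (0, 1, 0)
Aw3 = (0, 1, 0)
w3·Aw3 = 0·0 + 1·1 + 0·0 = 1; w3·w3 = 0·0 + 1·1 + 0·0 = 1
λ ≈ 1/1 = 1.0000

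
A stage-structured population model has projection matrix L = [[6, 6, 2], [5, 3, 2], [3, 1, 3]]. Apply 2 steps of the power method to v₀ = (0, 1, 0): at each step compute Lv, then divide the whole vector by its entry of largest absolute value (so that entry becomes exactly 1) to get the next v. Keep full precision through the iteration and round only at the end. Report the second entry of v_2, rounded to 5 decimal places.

Lv0 = (6.000000, 3.000000, 1.000000); divide by 6.000000 → v1 = (1.000000, 0.500000, 0.166667)
Lv1 = (9.333333, 6.833333, 4.000000); divide by 9.333333 → v2 = (1.000000, 0.732143, 0.428571)
Requested entry of v2: 41/56 = 0.73214

0.73214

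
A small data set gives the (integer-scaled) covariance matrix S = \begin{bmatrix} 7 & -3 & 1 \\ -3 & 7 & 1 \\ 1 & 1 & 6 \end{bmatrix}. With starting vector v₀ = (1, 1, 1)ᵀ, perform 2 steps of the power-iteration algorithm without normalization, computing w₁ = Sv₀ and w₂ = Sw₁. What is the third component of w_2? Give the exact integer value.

w1 = Sv₀ = (7·1 + (-3)·1 + 1·1; (-3)·1 + 7·1 + 1·1; 1·1 + 1·1 + 6·1) = (5, 5, 8)
w2 = Sw1 = (7·5 + (-3)·5 + 1·8; (-3)·5 + 7·5 + 1·8; 1·5 + 1·5 + 6·8) = (28, 28, 58)
The requested component of w2 is 58.

58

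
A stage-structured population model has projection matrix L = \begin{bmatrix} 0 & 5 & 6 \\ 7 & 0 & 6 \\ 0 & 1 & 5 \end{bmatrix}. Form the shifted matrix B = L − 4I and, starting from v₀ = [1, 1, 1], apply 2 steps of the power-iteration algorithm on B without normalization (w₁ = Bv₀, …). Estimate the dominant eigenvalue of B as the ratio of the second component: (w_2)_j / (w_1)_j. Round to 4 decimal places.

μ ≈ 2.7778

B = L − 4I has rows (-4, 5, 6); (7, -4, 6); (0, 1, 1)
w1 = Bv₀ = (7, 9, 2)
w2 = Bw1 = (29, 25, 11)
Ratio: 25/9 = 2.7778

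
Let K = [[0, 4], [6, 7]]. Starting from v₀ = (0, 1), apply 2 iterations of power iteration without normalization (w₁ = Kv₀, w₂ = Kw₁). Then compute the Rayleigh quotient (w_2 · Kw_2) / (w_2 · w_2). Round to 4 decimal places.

w1 = Kv₀ = (4, 7)
w2 = Kw1 = (28, 73)
Kw2 = (292, 679)
w2·Kw2 = 28·292 + 73·679 = 57743; w2·w2 = 28·28 + 73·73 = 6113
λ ≈ 57743/6113 = 9.4459

9.4459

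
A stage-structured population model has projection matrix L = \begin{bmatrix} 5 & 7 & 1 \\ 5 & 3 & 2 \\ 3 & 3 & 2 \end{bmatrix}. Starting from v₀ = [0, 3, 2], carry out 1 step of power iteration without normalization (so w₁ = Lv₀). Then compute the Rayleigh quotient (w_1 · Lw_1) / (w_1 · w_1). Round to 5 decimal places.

w1 = Lv₀ = (5·0 + 7·3 + 1·2; 5·0 + 3·3 + 2·2; 3·0 + 3·3 + 2·2) = (23, 13, 13)
Lw1 = (219, 180, 134)
w1·Lw1 = 23·219 + 13·180 + 13·134 = 9119; w1·w1 = 23·23 + 13·13 + 13·13 = 867
λ ≈ 9119/867 = 10.51788

10.51788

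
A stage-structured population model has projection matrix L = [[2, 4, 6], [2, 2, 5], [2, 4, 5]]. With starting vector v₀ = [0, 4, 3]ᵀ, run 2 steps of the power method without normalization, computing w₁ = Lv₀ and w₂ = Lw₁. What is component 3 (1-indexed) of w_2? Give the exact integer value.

w1 = Lv₀ = (2·0 + 4·4 + 6·3; 2·0 + 2·4 + 5·3; 2·0 + 4·4 + 5·3) = (34, 23, 31)
w2 = Lw1 = (2·34 + 4·23 + 6·31; 2·34 + 2·23 + 5·31; 2·34 + 4·23 + 5·31) = (346, 269, 315)
The requested component of w2 is 315.

315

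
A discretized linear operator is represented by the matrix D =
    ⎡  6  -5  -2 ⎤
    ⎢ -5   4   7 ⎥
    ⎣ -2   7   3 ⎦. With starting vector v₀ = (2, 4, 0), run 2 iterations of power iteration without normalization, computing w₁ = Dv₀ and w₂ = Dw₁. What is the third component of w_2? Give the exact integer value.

w1 = Dv₀ = (-8, 6, 24)
w2 = Dw1 = (-126, 232, 130)
The requested component of w2 is 130.

130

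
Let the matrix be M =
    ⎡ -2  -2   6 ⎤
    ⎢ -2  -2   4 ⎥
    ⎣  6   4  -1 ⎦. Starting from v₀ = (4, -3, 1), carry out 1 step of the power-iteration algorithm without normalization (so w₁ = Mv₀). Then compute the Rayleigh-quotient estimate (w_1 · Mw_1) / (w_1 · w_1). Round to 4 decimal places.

w1 = Mv₀ = ((-2)·4 + (-2)·(-3) + 6·1; (-2)·4 + (-2)·(-3) + 4·1; 6·4 + 4·(-3) + (-1)·1) = (4, 2, 11)
Mw1 = (54, 32, 21)
w1·Mw1 = 4·54 + 2·32 + 11·21 = 511; w1·w1 = 4·4 + 2·2 + 11·11 = 141
λ ≈ 511/141 = 3.6241

3.6241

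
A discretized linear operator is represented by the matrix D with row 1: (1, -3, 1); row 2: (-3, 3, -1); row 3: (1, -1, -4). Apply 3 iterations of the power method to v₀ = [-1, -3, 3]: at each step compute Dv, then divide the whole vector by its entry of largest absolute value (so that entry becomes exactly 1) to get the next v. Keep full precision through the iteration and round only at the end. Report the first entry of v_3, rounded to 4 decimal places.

Dv0 = (11.00000, -9.00000, -10.00000); divide by 11.00000 → v1 = (1.00000, -0.81818, -0.90909)
Dv1 = (2.54545, -4.54545, 5.45455); divide by 5.45455 → v2 = (0.46667, -0.83333, 1.00000)
Dv2 = (3.96667, -4.90000, -2.70000); divide by -4.90000 → v3 = (-0.80952, 1.00000, 0.55102)
Requested entry of v3: 238/-294 = -0.8095

-0.8095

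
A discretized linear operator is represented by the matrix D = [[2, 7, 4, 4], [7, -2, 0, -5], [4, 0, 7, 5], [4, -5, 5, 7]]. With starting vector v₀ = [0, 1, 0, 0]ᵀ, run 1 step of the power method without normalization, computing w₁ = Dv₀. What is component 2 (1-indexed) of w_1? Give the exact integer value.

-2

w1 = Dv₀ = (2·0 + 7·1 + 4·0 + 4·0; 7·0 + (-2)·1 + 0·0 + (-5)·0; 4·0 + 0·1 + 7·0 + 5·0; 4·0 + (-5)·1 + 5·0 + 7·0) = (7, -2, 0, -5)
The requested component of w1 is -2.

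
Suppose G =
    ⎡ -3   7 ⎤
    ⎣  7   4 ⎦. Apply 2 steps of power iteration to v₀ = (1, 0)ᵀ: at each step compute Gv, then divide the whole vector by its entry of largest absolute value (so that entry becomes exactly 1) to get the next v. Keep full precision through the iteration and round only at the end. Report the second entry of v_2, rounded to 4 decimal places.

0.1207

Gv0 = (-3.00000, 7.00000); divide by 7.00000 → v1 = (-0.42857, 1.00000)
Gv1 = (8.28571, 1.00000); divide by 8.28571 → v2 = (1.00000, 0.12069)
Requested entry of v2: 7/58 = 0.1207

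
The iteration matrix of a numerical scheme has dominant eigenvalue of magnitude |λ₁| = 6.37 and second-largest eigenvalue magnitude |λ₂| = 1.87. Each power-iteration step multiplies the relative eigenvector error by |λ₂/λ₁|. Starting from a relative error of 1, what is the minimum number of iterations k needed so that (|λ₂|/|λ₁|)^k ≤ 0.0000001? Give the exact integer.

|λ₂/λ₁| = 1.87/6.37 = 0.29356
Need k ≥ ln(0.0000001) / ln(0.29356) = -16.1181 / -1.2257 ≈ 13.151
Smallest integer k satisfying the bound: 14

14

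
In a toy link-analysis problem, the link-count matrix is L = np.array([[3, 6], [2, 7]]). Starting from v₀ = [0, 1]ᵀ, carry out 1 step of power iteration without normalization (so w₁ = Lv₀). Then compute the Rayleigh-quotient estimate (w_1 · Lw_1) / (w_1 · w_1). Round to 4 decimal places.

w1 = Lv₀ = (6, 7)
Lw1 = (60, 61)
w1·Lw1 = 6·60 + 7·61 = 787; w1·w1 = 6·6 + 7·7 = 85
λ ≈ 787/85 = 9.2588

λ ≈ 9.2588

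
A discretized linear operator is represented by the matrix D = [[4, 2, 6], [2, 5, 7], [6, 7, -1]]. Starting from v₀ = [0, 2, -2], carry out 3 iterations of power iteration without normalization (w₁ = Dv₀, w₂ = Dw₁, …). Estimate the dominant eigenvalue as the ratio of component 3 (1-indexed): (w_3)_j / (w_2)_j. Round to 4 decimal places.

λ ≈ -10.4348

w1 = Dv₀ = (-8, -4, 16)
w2 = Dw1 = (56, 76, -92)
w3 = Dw2 = (-176, -152, 960)
Ratio at component: 960 / -92 = -10.4348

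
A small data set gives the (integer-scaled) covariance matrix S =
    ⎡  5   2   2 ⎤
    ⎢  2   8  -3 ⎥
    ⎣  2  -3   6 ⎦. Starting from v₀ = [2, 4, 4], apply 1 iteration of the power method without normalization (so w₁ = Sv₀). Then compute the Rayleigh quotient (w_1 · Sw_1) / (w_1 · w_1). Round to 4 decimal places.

λ ≈ 7.5464

w1 = Sv₀ = (5·2 + 2·4 + 2·4; 2·2 + 8·4 + (-3)·4; 2·2 + (-3)·4 + 6·4) = (26, 24, 16)
Sw1 = (210, 196, 76)
w1·Sw1 = 26·210 + 24·196 + 16·76 = 11380; w1·w1 = 26·26 + 24·24 + 16·16 = 1508
λ ≈ 11380/1508 = 7.5464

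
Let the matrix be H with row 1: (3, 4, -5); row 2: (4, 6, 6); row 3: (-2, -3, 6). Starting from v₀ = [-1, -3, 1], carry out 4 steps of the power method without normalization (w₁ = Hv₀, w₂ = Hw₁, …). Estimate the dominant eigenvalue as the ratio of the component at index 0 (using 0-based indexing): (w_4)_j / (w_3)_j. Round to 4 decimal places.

w1 = Hv₀ = (-20, -16, 17)
w2 = Hw1 = (-209, -74, 190)
w3 = Hw2 = (-1873, -140, 1780)
w4 = Hw3 = (-15079, 2348, 14846)
Ratio at component: -15079 / -1873 = 8.0507

λ ≈ 8.0507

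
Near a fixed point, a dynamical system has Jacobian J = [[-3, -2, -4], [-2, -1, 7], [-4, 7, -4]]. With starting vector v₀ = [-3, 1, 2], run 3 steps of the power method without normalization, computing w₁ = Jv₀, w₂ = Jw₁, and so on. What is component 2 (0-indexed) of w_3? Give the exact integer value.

364

w1 = Jv₀ = (-1, 19, 11)
w2 = Jw1 = (-79, 60, 93)
w3 = Jw2 = (-255, 749, 364)
The requested component of w3 is 364.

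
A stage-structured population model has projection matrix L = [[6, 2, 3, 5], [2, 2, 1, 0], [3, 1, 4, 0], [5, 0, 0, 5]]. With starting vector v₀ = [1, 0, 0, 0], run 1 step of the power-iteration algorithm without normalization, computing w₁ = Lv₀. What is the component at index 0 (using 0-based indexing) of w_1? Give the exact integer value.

6

w1 = Lv₀ = (6·1 + 2·0 + 3·0 + 5·0; 2·1 + 2·0 + 1·0 + 0·0; 3·1 + 1·0 + 4·0 + 0·0; 5·1 + 0·0 + 0·0 + 5·0) = (6, 2, 3, 5)
The requested component of w1 is 6.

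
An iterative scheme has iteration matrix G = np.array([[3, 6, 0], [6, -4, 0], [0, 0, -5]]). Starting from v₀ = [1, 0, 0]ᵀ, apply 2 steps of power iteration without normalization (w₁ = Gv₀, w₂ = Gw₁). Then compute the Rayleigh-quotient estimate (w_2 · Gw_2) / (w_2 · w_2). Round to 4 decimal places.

λ ≈ 1.3057

w1 = Gv₀ = (3, 6, 0)
w2 = Gw1 = (45, -6, 0)
Gw2 = (99, 294, 0)
w2·Gw2 = 45·99 + (-6)·294 + 0·0 = 2691; w2·w2 = 45·45 + (-6)·(-6) + 0·0 = 2061
λ ≈ 2691/2061 = 1.3057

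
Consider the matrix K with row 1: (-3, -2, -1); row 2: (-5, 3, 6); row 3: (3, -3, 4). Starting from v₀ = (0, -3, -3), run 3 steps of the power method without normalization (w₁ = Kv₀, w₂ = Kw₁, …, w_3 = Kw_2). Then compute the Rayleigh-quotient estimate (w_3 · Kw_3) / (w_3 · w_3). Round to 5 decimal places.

w1 = Kv₀ = ((-3)·0 + (-2)·(-3) + (-1)·(-3); (-5)·0 + 3·(-3) + 6·(-3); 3·0 + (-3)·(-3) + 4·(-3)) = (9, -27, -3)
w2 = Kw1 = ((-3)·9 + (-2)·(-27) + (-1)·(-3); (-5)·9 + 3·(-27) + 6·(-3); 3·9 + (-3)·(-27) + 4·(-3)) = (30, -144, 96)
w3 = Kw2 = (102, -6, 906)
Kw3 = (-1200, 4908, 3948)
w3·Kw3 = 102·(-1200) + (-6)·4908 + 906·3948 = 3425040; w3·w3 = 102·102 + (-6)·(-6) + 906·906 = 831276
λ ≈ 3425040/831276 = 4.12022

λ ≈ 4.12022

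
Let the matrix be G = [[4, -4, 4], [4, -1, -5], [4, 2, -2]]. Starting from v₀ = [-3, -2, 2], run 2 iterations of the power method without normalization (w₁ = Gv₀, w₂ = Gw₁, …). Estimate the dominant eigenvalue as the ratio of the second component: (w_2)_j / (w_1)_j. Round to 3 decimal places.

-6.800

w1 = Gv₀ = (4·(-3) + (-4)·(-2) + 4·2; 4·(-3) + (-1)·(-2) + (-5)·2; 4·(-3) + 2·(-2) + (-2)·2) = (4, -20, -20)
w2 = Gw1 = (4·4 + (-4)·(-20) + 4·(-20); 4·4 + (-1)·(-20) + (-5)·(-20); 4·4 + 2·(-20) + (-2)·(-20)) = (16, 136, 16)
Ratio at component: 136 / -20 = -6.800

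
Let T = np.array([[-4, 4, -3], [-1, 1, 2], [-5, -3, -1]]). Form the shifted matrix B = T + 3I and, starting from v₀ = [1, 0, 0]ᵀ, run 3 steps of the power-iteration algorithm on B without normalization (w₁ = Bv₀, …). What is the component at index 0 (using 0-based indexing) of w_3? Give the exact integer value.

B = T + 3I has rows (-1, 4, -3); (-1, 4, 2); (-5, -3, 2)
w1 = Bv₀ = ((-1)·1 + 4·0 + (-3)·0; (-1)·1 + 4·0 + 2·0; (-5)·1 + (-3)·0 + 2·0) = (-1, -1, -5)
w2 = Bw1 = ((-1)·(-1) + 4·(-1) + (-3)·(-5); (-1)·(-1) + 4·(-1) + 2·(-5); (-5)·(-1) + (-3)·(-1) + 2·(-5)) = (12, -13, -2)
w3 = Bw2 = (-58, -68, -25)
Requested component of w3: -58

-58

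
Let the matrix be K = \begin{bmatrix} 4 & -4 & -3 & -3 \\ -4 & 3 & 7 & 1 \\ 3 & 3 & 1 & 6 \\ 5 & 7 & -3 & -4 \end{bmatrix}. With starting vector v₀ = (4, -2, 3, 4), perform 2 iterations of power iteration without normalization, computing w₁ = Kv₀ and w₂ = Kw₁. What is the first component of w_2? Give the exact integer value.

-42

w1 = Kv₀ = (3, 3, 33, -19)
w2 = Kw1 = (-42, 209, -63, 13)
The requested component of w2 is -42.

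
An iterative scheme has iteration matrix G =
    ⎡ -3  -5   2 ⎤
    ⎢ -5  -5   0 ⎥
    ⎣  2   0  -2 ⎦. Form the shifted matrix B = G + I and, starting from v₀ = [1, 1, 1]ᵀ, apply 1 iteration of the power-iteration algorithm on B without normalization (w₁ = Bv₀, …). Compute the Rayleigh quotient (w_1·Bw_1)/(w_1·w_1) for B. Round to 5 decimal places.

B = G + I has rows (-2, -5, 2); (-5, -4, 0); (2, 0, -1)
w1 = Bv₀ = (-5, -9, 1)
Bw1 = (57, 61, -11)
w1·Bw1 = -845; w1·w1 = 107; μ ≈ -845/107 = -7.89720

μ ≈ -7.89720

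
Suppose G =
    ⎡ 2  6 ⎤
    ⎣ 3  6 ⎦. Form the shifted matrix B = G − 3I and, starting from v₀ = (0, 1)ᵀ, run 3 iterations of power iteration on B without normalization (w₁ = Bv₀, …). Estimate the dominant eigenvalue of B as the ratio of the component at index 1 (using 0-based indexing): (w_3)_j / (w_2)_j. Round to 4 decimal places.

4.3333

B = G − 3I has rows (-1, 6); (3, 3)
w1 = Bv₀ = (6, 3)
w2 = Bw1 = (12, 27)
w3 = Bw2 = (150, 117)
Ratio: 117/27 = 4.3333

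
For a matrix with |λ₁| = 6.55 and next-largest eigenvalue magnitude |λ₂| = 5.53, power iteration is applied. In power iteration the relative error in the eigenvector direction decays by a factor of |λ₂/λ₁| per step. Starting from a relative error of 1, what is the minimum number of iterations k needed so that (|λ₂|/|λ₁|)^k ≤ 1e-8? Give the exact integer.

|λ₂/λ₁| = 5.53/6.55 = 0.84427
Need k ≥ ln(1e-8) / ln(0.84427) = -18.4207 / -0.1693 ≈ 108.820
Smallest integer k satisfying the bound: 109

109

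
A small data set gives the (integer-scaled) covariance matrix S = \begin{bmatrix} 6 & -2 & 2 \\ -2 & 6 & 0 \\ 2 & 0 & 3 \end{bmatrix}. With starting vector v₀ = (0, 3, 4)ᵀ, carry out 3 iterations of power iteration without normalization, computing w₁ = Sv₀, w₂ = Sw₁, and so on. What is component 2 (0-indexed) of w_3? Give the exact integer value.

w1 = Sv₀ = (2, 18, 12)
w2 = Sw1 = (0, 104, 40)
w3 = Sw2 = (-128, 624, 120)
The requested component of w3 is 120.

120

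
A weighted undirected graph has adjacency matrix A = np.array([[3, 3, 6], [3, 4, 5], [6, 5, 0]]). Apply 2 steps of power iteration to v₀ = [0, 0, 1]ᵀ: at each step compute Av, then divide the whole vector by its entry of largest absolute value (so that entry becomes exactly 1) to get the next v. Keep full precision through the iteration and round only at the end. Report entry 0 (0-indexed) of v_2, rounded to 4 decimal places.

0.5410

Av0 = (6.00000, 5.00000, 0.00000); divide by 6.00000 → v1 = (1.00000, 0.83333, 0.00000)
Av1 = (5.50000, 6.33333, 10.16667); divide by 10.16667 → v2 = (0.54098, 0.62295, 1.00000)
Requested entry of v2: 33/61 = 0.5410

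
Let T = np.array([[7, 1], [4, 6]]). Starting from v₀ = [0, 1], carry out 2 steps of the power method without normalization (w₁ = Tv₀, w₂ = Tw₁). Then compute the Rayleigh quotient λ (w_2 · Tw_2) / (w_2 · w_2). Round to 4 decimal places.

w1 = Tv₀ = (7·0 + 1·1; 4·0 + 6·1) = (1, 6)
w2 = Tw1 = (7·1 + 1·6; 4·1 + 6·6) = (13, 40)
Tw2 = (131, 292)
w2·Tw2 = 13·131 + 40·292 = 13383; w2·w2 = 13·13 + 40·40 = 1769
λ ≈ 13383/1769 = 7.5653

λ ≈ 7.5653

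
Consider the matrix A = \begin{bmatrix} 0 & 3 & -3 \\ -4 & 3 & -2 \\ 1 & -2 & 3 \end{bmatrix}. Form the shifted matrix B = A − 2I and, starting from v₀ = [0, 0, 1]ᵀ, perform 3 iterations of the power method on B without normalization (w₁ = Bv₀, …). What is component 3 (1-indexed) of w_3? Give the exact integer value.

-17

B = A − 2I has rows (-2, 3, -3); (-4, 1, -2); (1, -2, 1)
w1 = Bv₀ = (-3, -2, 1)
w2 = Bw1 = (-3, 8, 2)
w3 = Bw2 = (24, 16, -17)
Requested component of w3: -17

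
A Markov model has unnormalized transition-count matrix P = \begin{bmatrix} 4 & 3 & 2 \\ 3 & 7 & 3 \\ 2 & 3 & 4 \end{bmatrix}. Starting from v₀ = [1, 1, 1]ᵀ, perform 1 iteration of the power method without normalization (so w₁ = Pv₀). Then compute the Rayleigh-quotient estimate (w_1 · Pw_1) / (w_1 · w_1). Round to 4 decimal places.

λ ≈ 10.7523

w1 = Pv₀ = (4·1 + 3·1 + 2·1; 3·1 + 7·1 + 3·1; 2·1 + 3·1 + 4·1) = (9, 13, 9)
Pw1 = (93, 145, 93)
w1·Pw1 = 9·93 + 13·145 + 9·93 = 3559; w1·w1 = 9·9 + 13·13 + 9·9 = 331
λ ≈ 3559/331 = 10.7523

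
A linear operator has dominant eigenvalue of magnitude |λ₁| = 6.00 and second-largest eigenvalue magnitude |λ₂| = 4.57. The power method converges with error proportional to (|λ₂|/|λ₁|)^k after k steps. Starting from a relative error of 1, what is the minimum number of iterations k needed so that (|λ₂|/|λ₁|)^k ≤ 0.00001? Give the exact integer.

43

|λ₂/λ₁| = 4.57/6.00 = 0.76167
Need k ≥ ln(0.00001) / ln(0.76167) = -11.5129 / -0.2722 ≈ 42.289
Smallest integer k satisfying the bound: 43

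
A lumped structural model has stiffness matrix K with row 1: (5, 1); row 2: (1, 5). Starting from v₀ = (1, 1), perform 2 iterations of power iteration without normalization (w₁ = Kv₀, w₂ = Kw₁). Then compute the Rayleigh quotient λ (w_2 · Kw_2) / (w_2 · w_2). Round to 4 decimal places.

w1 = Kv₀ = (6, 6)
w2 = Kw1 = (36, 36)
Kw2 = (216, 216)
w2·Kw2 = 36·216 + 36·216 = 15552; w2·w2 = 36·36 + 36·36 = 2592
λ ≈ 15552/2592 = 6.0000

λ ≈ 6.0000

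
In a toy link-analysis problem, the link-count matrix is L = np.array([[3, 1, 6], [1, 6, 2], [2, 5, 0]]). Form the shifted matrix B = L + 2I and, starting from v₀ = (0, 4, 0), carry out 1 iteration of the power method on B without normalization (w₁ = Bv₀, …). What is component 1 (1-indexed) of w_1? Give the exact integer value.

4

B = L + 2I has rows (5, 1, 6); (1, 8, 2); (2, 5, 2)
w1 = Bv₀ = (5·0 + 1·4 + 6·0; 1·0 + 8·4 + 2·0; 2·0 + 5·4 + 2·0) = (4, 32, 20)
Requested component of w1: 4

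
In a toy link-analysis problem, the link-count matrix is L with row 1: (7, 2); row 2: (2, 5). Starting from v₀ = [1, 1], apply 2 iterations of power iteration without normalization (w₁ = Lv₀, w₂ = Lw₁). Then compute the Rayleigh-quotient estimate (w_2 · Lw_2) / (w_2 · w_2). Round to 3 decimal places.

λ ≈ 8.225

w1 = Lv₀ = (7·1 + 2·1; 2·1 + 5·1) = (9, 7)
w2 = Lw1 = (7·9 + 2·7; 2·9 + 5·7) = (77, 53)
Lw2 = (645, 419)
w2·Lw2 = 77·645 + 53·419 = 71872; w2·w2 = 77·77 + 53·53 = 8738
λ ≈ 71872/8738 = 8.225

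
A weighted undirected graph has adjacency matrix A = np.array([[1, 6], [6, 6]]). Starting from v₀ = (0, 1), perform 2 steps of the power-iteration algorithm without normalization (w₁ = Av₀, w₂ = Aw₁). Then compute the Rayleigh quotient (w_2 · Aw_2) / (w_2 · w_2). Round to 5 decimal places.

w1 = Av₀ = (1·0 + 6·1; 6·0 + 6·1) = (6, 6)
w2 = Aw1 = (1·6 + 6·6; 6·6 + 6·6) = (42, 72)
Aw2 = (474, 684)
w2·Aw2 = 42·474 + 72·684 = 69156; w2·w2 = 42·42 + 72·72 = 6948
λ ≈ 69156/6948 = 9.95337

λ ≈ 9.95337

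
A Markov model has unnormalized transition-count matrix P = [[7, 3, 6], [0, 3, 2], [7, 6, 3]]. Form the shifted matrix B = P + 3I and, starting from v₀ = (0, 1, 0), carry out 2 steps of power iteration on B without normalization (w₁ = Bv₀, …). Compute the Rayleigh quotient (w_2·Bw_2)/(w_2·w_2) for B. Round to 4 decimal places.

μ ≈ 15.8611

B = P + 3I has rows (10, 3, 6); (0, 6, 2); (7, 6, 6)
w1 = Bv₀ = (10·0 + 3·1 + 6·0; 0·0 + 6·1 + 2·0; 7·0 + 6·1 + 6·0) = (3, 6, 6)
w2 = Bw1 = (10·3 + 3·6 + 6·6; 0·3 + 6·6 + 2·6; 7·3 + 6·6 + 6·6) = (84, 48, 93)
Bw2 = (1542, 474, 1434)
w2·Bw2 = 285642; w2·w2 = 18009; μ ≈ 285642/18009 = 15.8611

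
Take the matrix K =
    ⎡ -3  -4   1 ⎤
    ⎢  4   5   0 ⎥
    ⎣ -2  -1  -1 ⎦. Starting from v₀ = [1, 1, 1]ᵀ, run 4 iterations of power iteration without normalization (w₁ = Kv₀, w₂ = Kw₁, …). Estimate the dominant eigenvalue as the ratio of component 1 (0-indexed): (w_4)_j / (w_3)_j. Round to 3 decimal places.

w1 = Kv₀ = ((-3)·1 + (-4)·1 + 1·1; 4·1 + 5·1 + 0·1; (-2)·1 + (-1)·1 + (-1)·1) = (-6, 9, -4)
w2 = Kw1 = ((-3)·(-6) + (-4)·9 + 1·(-4); 4·(-6) + 5·9 + 0·(-4); (-2)·(-6) + (-1)·9 + (-1)·(-4)) = (-22, 21, 7)
w3 = Kw2 = (-11, 17, 16)
w4 = Kw3 = (-19, 41, -11)
Ratio at component: 41 / 17 = 2.412

λ ≈ 2.412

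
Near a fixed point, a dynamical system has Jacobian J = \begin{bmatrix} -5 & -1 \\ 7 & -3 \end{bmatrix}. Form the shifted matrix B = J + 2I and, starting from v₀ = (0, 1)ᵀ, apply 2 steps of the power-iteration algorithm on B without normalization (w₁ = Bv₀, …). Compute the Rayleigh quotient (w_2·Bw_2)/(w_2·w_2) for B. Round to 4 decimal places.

B = J + 2I has rows (-3, -1); (7, -1)
w1 = Bv₀ = (-1, -1)
w2 = Bw1 = (4, -6)
Bw2 = (-6, 34)
w2·Bw2 = -228; w2·w2 = 52; μ ≈ -228/52 = -4.3846

-4.3846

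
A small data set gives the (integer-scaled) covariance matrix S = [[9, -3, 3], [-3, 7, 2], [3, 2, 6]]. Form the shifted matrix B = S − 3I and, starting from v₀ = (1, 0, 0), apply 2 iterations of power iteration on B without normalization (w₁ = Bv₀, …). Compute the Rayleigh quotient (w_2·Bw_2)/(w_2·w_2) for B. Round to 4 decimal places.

μ ≈ 8.5652

B = S − 3I has rows (6, -3, 3); (-3, 4, 2); (3, 2, 3)
w1 = Bv₀ = (6·1 + (-3)·0 + 3·0; (-3)·1 + 4·0 + 2·0; 3·1 + 2·0 + 3·0) = (6, -3, 3)
w2 = Bw1 = (6·6 + (-3)·(-3) + 3·3; (-3)·6 + 4·(-3) + 2·3; 3·6 + 2·(-3) + 3·3) = (54, -24, 21)
Bw2 = (459, -216, 177)
w2·Bw2 = 33687; w2·w2 = 3933; μ ≈ 33687/3933 = 8.5652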